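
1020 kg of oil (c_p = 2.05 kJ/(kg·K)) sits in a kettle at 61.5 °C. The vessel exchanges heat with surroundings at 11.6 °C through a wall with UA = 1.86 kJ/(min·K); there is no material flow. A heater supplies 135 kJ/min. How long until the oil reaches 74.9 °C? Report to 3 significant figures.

Energy balance: M c_p dT/dt = −UA(T − T_amb) + Q̇.
τ = M c_p/UA = 1124.2 min; T_ss = T_amb + Q̇/UA = 11.6 + 135/1.86 = 84.181 °C.
T(t) = T_ss + (T₀ − T_ss)e^(−t/τ); set T = 74.9:
t = −τ ln[(T − T_ss)/(T₀ − T_ss)] = −1124.2 · ln(0.40919) = 1004.6 min.

1000 min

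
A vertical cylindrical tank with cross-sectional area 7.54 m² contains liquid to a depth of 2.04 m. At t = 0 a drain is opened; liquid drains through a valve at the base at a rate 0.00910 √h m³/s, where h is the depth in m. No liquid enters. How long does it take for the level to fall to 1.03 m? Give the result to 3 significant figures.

Volume balance on the tank: A dh/dt = −0.00910 √h.
∫ h^(−1/2) dh = −(0.00910/A) ∫ dt, giving 2√h = 2√h₀ − (0.00910/A) t.
t = 2A(√h₀ − √h)/0.00910 = 2·7.54·(√2.04 − √1.03)/0.00910
  = 15.080 × (1.4283 − 1.0149) / 0.00910 = 685.06 s.

685 s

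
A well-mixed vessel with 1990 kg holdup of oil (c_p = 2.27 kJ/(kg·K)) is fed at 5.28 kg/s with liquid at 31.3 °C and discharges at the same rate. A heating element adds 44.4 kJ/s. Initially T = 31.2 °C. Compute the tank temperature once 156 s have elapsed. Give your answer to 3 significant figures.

32.5 °C

Heat balance on the well-mixed liquid: M c_p dT/dt = ṁ c_p (T_in − T) + 44.4.
Rearrange: dT/dt = (T_ss − T)/τ with τ = M/ṁ = 376.89 s and T_ss = T_in + Q̇/(ṁ c_p) = 35.004 °C.
This is linear first-order; T(t) = T_ss + (T₀ − T_ss) e^(−t/τ).
T(156) = 35.004 + (-3.8044)·e^(−156/376.89) = 35.004 + (-3.8044)·0.66106 = 32.489 °C.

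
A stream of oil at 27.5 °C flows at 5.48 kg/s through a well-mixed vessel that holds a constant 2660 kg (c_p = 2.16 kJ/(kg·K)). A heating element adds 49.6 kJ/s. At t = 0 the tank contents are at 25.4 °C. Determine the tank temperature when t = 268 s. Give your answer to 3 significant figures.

Unsteady energy balance on the tank contents: M c_p dT/dt = ṁ c_p (T_in − T) + 49.6.
Rearrange: dT/dt = (T_ss − T)/τ with τ = M/ṁ = 485.40 s and T_ss = T_in + Q̇/(ṁ c_p) = 31.690 °C.
T approaches T_ss exponentially: T(t) = T_ss + (T₀ − T_ss) e^(−t/τ).
T(268) = 31.690 + (-6.2903)·e^(−268/485.40) = 31.690 + (-6.2903)·0.57573 = 28.069 °C.

28.1 °C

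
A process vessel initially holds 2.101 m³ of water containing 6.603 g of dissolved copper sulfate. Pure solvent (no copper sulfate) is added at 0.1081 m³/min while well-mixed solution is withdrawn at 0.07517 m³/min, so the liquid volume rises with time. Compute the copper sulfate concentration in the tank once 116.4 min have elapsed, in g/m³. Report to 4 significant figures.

0.1040 g/m³

Let m(t) be the amount of copper sulfate. Volume: V(t) = V₀ + (Q_in − Q_out) t = 2.101 + 0.0329300 t; V(116.4) = 5.93405 m³.
No copper sulfate enters, so dm/dt = −Q_out · (m/V).
Separate: dm/m = −Q_out dt/V(t) ⇒ ln(m/m₀) = −(Q_out/(Q_in−Q_out)) ln(V/V₀).
m = m₀ (V₀/V)^(Q_out/(Q_in−Q_out)) = 6.603 × (2.101/5.93405)^(2.28272) = 0.617170 g.
C = m/V = 0.617170/5.93405 = 0.104005 g/m³.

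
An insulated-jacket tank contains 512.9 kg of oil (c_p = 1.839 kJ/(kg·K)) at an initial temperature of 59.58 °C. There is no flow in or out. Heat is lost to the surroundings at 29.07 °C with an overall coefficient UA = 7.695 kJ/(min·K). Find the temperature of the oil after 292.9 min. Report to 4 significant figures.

31.87 °C

First-law balance (no shaft work): M c_p dT/dt = −UA(T − T_amb).
dT/dt = (T_ss − T)/τ with T_ss = T_amb = 29.0700 °C, τ = M c_p/UA = 512.9·1.839/7.695 = 122.576 min.
This is linear first-order; T(t) = T_ss + (T₀ − T_ss) e^(−t/τ).
T(292.9) = 29.0700 + (30.5100)·0.0916722 = 31.8669 °C.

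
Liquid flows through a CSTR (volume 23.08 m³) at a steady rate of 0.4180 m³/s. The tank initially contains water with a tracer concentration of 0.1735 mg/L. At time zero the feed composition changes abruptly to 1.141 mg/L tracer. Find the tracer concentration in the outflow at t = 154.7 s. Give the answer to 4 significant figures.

1.082 mg/L

Unsteady species balance (constant V, well mixed): V dC/dt = Q(C_in − C).
Rewrite as dC/dt + C/τ = C_in/τ, τ = V/Q = 55.2153 s.
Solution: C(t) = C_in + (C₀ − C_in) e^(−t/τ).
C(154.7) = 1.141 + (0.1735 − 1.141)·e^(−154.7/55.2153) = 1.141 + (-0.967500)·0.0607032 = 1.08227 mg/L.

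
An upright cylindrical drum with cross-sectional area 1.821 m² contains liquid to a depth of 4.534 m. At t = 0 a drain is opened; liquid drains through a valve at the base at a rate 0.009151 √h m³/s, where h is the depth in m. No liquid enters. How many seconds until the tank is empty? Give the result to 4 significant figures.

847.4 s

A dh/dt = −Q_out = −0.009151 √h.
Separate and integrate: 2(√h − √h₀) = −(0.009151/A) t.
Tank is empty when √h = 0: t_empty = 2A√h₀/0.009151.
t_empty = 2·1.821·√4.534/0.009151 = 3.64200·2.12932/0.009151 = 847.446 s.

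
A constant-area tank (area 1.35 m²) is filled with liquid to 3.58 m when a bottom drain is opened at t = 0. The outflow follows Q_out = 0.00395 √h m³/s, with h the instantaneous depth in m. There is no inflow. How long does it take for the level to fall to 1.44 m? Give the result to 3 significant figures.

A dh/dt = −Q_out = −0.00395 √h.
∫ h^(−1/2) dh = −(0.00395/A) ∫ dt, giving 2√h = 2√h₀ − (0.00395/A) t.
t = 2A(√h₀ − √h)/0.00395 = 2·1.35·(√3.58 − √1.44)/0.00395
  = 2.7000 × (1.8921 − 1.2000) / 0.00395 = 473.07 s.

473 s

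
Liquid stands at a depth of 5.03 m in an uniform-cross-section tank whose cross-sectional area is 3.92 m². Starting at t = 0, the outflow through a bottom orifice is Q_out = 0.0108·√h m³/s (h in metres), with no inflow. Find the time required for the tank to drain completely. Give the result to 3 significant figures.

With no inflow, A dh/dt = −0.0108 √h.
Separate and integrate: 2(√h − √h₀) = −(0.0108/A) t.
Set h = 0: 2√h₀ = (0.0108/A) t_empty ⇒ t_empty = 2A√h₀/0.0108.
t_empty = 2·3.92·√5.03/0.0108 = 7.8400·2.2428/0.0108 = 1628.1 s.

1630 s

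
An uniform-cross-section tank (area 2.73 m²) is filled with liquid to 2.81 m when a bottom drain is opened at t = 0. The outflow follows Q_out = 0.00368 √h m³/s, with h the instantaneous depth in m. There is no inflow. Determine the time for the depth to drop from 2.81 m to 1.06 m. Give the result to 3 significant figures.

With no inflow, A dh/dt = −0.00368 √h.
This is separable: 2 d(√h)/dt = −0.00368/A, so √h = √h₀ − (0.00368/(2A)) t.
t = 2A(√h₀ − √h)/0.00368 = 2·2.73·(√2.81 − √1.06)/0.00368
  = 5.4600 × (1.6763 − 1.0296) / 0.00368 = 959.57 s.

960 s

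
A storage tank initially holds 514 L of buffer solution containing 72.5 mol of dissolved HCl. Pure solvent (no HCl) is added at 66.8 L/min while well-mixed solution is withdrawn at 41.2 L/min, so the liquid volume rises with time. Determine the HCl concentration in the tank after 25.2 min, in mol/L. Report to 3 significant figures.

0.0169 mol/L

Let m(t) be the amount of HCl. Volume: V(t) = V₀ + (Q_in − Q_out) t = 514 + 25.600 t; V(25.2) = 1159.1 L.
No HCl enters, so dm/dt = −Q_out · (m/V).
Separate: dm/m = −Q_out dt/V(t) ⇒ ln(m/m₀) = −(Q_out/(Q_in−Q_out)) ln(V/V₀).
m = m₀ (V₀/V)^(Q_out/(Q_in−Q_out)) = 72.5 × (514/1159.1)^(1.6094) = 19.587 mol.
C = m/V = 19.587/1159.1 = 0.016898 mol/L.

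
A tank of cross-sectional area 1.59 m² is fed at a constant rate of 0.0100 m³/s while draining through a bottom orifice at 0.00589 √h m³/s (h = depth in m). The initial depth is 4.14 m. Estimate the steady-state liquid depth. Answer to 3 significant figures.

A dh/dt = Q_in − 0.00589 √h. Steady state requires inflow = outflow:
Q_in = 0.00589 √h_ss ⇒ √h_ss = 0.0100/0.00589 = 1.6978.
h_ss = 1.6978² = 2.8825 m. (Since h₀ = 4.14 m > h_ss, the level will fall toward this value.)

2.88 m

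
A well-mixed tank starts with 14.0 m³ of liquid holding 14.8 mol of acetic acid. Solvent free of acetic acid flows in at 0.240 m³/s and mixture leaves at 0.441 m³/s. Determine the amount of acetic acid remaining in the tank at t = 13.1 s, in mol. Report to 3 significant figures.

Total volume: dV/dt = Q_in − Q_out = -0.20100 m³/s, so V(t) = 14.0 − 0.20100 t and V(13.1) = 11.367 m³.
No acetic acid enters, so dm/dt = −Q_out · (m/V).
dm/m = −Q_out dt/(V₀ − 0.20100 t); integrating gives ln(m/m₀) = −(Q_out/(Q_in−Q_out)) ln(V/V₀).
m = m₀ (V₀/V)^(Q_out/(Q_in−Q_out)) = 14.8 × (14.0/11.367)^(-2.1940) = 9.3699 mol.

9.37 mol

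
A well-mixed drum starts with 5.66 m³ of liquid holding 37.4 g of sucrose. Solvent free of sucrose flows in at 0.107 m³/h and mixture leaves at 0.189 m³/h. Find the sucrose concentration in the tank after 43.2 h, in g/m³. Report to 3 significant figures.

1.83 g/m³

Let m(t) be the amount of sucrose. Volume: V(t) = V₀ + (Q_in − Q_out) t = 5.66 − 0.082000 t; V(43.2) = 2.1176 m³.
No sucrose enters, so dm/dt = −Q_out · (m/V).
Separate: dm/m = −Q_out dt/V(t) ⇒ ln(m/m₀) = −(Q_out/(Q_in−Q_out)) ln(V/V₀).
m = m₀ (V₀/V)^(Q_out/(Q_in−Q_out)) = 37.4 × (5.66/2.1176)^(-2.3049) = 3.8793 g.
C = m/V = 3.8793/2.1176 = 1.8319 g/m³.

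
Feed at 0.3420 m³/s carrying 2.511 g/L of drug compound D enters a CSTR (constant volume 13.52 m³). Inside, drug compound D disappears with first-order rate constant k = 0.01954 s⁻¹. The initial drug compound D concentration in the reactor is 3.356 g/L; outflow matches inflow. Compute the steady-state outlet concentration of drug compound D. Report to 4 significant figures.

1.417 g/L

Accumulation = in − out − consumed: V dC/dt = Q C_in − Q C − k V C.
At steady state: 0 = Q C_in − (Q + kV) C_ss, so C_ss = Q C_in/(Q + kV).
C_ss = 0.3420·2.511/(0.3420 + 0.01954·13.52) = 0.858762/0.606181 = 1.41668 g/L.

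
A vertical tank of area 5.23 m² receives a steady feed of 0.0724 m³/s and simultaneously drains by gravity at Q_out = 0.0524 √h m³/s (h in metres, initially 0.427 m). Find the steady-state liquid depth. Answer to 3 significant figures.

Volume balance on the tank: A dh/dt = Q_in − 0.0524 √h. At steady state dh/dt = 0:
Q_in = 0.0524 √h_ss ⇒ √h_ss = 0.0724/0.0524 = 1.3817.
h_ss = 1.3817² = 1.9090 m. (Since h₀ = 0.427 m < h_ss, the level will rise toward this value.)

1.91 m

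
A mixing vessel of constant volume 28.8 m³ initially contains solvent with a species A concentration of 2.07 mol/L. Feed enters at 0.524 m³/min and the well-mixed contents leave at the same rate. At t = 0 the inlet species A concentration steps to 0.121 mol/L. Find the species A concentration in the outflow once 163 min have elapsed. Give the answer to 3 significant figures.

0.221 mol/L

Unsteady species balance (constant V, well mixed): V dC/dt = Q(C_in − C).
So dC/dt = (C_in − C)/τ with τ = V/Q = 28.8/0.524 = 54.962 min.
Solution: C(t) = C_in + (C₀ − C_in) e^(−t/τ).
C(163) = 0.121 + (2.07 − 0.121)·e^(−163/54.962) = 0.121 + (1.9490)·0.051525 = 0.22142 mol/L.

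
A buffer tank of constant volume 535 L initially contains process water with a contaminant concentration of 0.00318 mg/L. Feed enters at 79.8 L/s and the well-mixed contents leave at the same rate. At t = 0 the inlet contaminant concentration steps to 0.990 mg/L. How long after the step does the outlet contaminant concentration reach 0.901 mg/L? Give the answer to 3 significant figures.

16.1 s

Species balance: V dC/dt = Q(C_in − C) ⇒ τ = V/Q = 6.7043 s.
C(t) = C_in + (C₀ − C_in) e^(−t/τ). Set C = 0.901 and solve for t:
e^(−t/τ) = (C − C_in)/(C₀ − C_in) = (0.901 − 0.990)/(0.00318 − 0.990) = 0.090189
t = −τ ln(…) = 6.7043 × 2.4059 = 16.129 s.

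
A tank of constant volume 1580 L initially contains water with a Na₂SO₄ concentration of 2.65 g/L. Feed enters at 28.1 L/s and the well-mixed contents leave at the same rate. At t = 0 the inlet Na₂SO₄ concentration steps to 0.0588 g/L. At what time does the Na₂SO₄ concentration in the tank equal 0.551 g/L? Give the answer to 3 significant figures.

Mass balance on the solute (V constant): V dC/dt = Q(C_in − C), so τ = V/Q = 56.228 s.
C(t) = C_in + (C₀ − C_in) e^(−t/τ). Set C = 0.551 and solve for t:
e^(−t/τ) = (C − C_in)/(C₀ − C_in) = (0.551 − 0.0588)/(2.65 − 0.0588) = 0.18995
t = −τ ln(…) = 56.228 × 1.6610 = 93.394 s.

93.4 s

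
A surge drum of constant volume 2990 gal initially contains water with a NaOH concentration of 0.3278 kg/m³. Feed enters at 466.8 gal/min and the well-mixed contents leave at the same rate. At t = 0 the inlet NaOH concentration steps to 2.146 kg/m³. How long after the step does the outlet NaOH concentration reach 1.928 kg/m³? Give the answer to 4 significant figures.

Species balance: V dC/dt = Q(C_in − C) ⇒ τ = V/Q = 6.40531 min.
C(t) = C_in + (C₀ − C_in) e^(−t/τ). Set C = 1.928 and solve for t:
e^(−t/τ) = (C − C_in)/(C₀ − C_in) = (1.928 − 2.146)/(0.3278 − 2.146) = 0.119899
t = −τ ln(…) = 6.40531 × 2.12111 = 13.5864 min.

13.59 min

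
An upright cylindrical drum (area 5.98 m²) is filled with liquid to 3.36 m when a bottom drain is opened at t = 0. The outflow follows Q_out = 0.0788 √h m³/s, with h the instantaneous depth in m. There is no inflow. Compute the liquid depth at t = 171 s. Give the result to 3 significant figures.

0.499 m

Unsteady balance on liquid volume: A dh/dt = −0.0788 √h.
Separate and integrate: 2(√h − √h₀) = −(0.0788/A) t.
√h = √3.36 − 0.0788·171/(2·5.98) = 1.8330 − 1.1267 = 0.70637.
h = 0.70637² = 0.49897 m.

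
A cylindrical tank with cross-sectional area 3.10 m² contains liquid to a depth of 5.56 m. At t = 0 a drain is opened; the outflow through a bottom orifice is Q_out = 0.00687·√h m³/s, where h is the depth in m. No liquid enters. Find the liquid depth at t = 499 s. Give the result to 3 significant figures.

With no inflow, A dh/dt = −0.00687 √h.
∫ h^(−1/2) dh = −(0.00687/A) ∫ dt, giving 2√h = 2√h₀ − (0.00687/A) t.
√h = √5.56 − 0.00687·499/(2·3.10) = 2.3580 − 0.55292 = 1.8050.
h = 1.8050² = 3.2582 m.

3.26 m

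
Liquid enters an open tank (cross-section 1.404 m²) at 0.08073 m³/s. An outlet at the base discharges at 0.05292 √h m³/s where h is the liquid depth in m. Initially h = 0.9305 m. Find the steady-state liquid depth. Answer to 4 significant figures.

Accumulation of liquid (constant cross-section A): A dh/dt = Q_in − 0.05292 √h. At steady state dh/dt = 0:
Q_in = 0.05292 √h_ss ⇒ √h_ss = 0.08073/0.05292 = 1.52551.
h_ss = 1.52551² = 2.32718 m. (Since h₀ = 0.9305 m < h_ss, the level will rise toward this value.)

2.327 m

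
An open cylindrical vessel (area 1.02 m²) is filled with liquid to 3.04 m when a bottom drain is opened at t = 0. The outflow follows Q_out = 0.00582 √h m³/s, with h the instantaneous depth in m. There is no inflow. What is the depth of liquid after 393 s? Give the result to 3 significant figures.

With no inflow, A dh/dt = −0.00582 √h.
This is separable: 2 d(√h)/dt = −0.00582/A, so √h = √h₀ − (0.00582/(2A)) t.
√h = √3.04 − 0.00582·393/(2·1.02) = 1.7436 − 1.1212 = 0.62235.
h = 0.62235² = 0.38732 m.

0.387 m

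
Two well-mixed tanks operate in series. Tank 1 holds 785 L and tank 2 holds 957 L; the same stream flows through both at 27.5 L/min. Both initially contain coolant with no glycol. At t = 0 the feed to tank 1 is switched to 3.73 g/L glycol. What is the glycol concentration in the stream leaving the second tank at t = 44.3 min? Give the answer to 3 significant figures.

1.53 g/L

Species balance on tank i: dCᵢ/dt = (Cᵢ₋₁ − Cᵢ)/τᵢ with τᵢ = Vᵢ/Q.
τ₁ = 785/27.5 = 28.545 min; τ₂ = 957/27.5 = 34.800 min.
Tank 1: C₁ = C_in(1 − e^(−t/τ₁)). Tank 2 (τ₁ ≠ τ₂): C₂ = C_in[1 − (τ₁ e^(−t/τ₁) − τ₂ e^(−t/τ₂))/(τ₁ − τ₂)].
At t = 44.3: e^(−t/τ₁) = 0.21184, e^(−t/τ₂) = 0.27999.
C₂ = 3.73·[1 − (28.545·0.21184 − 34.800·0.27999)/(-6.2545)] = 3.73·0.40897 = 1.5255 g/L.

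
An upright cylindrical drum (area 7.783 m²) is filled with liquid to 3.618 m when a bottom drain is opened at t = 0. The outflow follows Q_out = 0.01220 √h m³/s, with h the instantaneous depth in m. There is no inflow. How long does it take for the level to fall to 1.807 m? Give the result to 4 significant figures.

711.8 s

Accumulation of liquid (constant cross-section A): A dh/dt = −0.01220 √h.
This is separable: 2 d(√h)/dt = −0.01220/A, so √h = √h₀ − (0.01220/(2A)) t.
t = 2A(√h₀ − √h)/0.01220 = 2·7.783·(√3.618 − √1.807)/0.01220
  = 15.5660 × (1.90210 − 1.34425) / 0.01220 = 711.771 s.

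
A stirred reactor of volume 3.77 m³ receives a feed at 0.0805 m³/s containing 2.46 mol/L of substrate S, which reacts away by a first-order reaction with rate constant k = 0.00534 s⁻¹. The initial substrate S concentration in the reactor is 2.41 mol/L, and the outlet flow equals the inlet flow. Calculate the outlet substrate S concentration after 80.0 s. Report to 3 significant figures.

Species balance: V dC/dt = Q C_in − Q C − k V C.
This is linear with rate a = Q/V + k = 0.026693 s⁻¹.
C_ss = Q C_in/(Q + kV) = 1.9679 mol/L; C(t) = C_ss + (C₀ − C_ss) e^(−a t).
C(80.0) = 1.9679 + (0.44213)·e^(−0.026693·80.0) = 1.9679 + (0.44213)·0.11819 = 2.0201 mol/L.

2.02 mol/L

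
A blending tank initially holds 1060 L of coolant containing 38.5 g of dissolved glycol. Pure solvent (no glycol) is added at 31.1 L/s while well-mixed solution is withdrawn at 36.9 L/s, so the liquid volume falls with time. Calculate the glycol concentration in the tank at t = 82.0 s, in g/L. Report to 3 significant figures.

Total volume: dV/dt = Q_in − Q_out = -5.8000 L/s, so V(t) = 1060 − 5.8000 t and V(82.0) = 584.40 L.
Species balance (pure solvent in): dm/dt = −Q_out · m/V(t).
dm/m = −Q_out dt/(V₀ − 5.8000 t); integrating gives ln(m/m₀) = −(Q_out/(Q_in−Q_out)) ln(V/V₀).
m = m₀ (V₀/V)^(Q_out/(Q_in−Q_out)) = 38.5 × (1060/584.40)^(-6.3621) = 0.87148 g.
C = m/V = 0.87148/584.40 = 0.0014912 g/L.

0.00149 g/L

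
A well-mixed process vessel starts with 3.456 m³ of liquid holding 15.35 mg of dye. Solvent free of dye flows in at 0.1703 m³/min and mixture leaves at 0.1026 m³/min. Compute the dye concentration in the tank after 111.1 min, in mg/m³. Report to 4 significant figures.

0.2426 mg/m³

Total volume: dV/dt = Q_in − Q_out = 0.0677000 m³/min, so V(t) = 3.456 + 0.0677000 t and V(111.1) = 10.9775 m³.
No dye enters, so dm/dt = −Q_out · (m/V).
dm/m = −Q_out dt/(V₀ + 0.0677000 t); integrating gives ln(m/m₀) = −(Q_out/(Q_in−Q_out)) ln(V/V₀).
m = m₀ (V₀/V)^(Q_out/(Q_in−Q_out)) = 15.35 × (3.456/10.9775)^(1.51551) = 2.66337 mg.
C = m/V = 2.66337/10.9775 = 0.242621 mg/m³.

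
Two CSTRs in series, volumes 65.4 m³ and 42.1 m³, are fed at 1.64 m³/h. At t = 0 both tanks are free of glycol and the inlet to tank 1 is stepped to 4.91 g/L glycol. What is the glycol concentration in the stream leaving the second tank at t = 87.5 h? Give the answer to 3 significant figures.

3.67 g/L

Species balance on tank i: dCᵢ/dt = (Cᵢ₋₁ − Cᵢ)/τᵢ with τᵢ = Vᵢ/Q.
τ₁ = 65.4/1.64 = 39.878 h; τ₂ = 42.1/1.64 = 25.671 h.
Tank 1: C₁ = C_in(1 − e^(−t/τ₁)). Tank 2 (τ₁ ≠ τ₂): C₂ = C_in[1 − (τ₁ e^(−t/τ₁) − τ₂ e^(−t/τ₂))/(τ₁ − τ₂)].
At t = 87.5: e^(−t/τ₁) = 0.11145, e^(−t/τ₂) = 0.033089.
C₂ = 4.91·[1 − (39.878·0.11145 − 25.671·0.033089)/(14.207)] = 4.91·0.74697 = 3.6676 g/L.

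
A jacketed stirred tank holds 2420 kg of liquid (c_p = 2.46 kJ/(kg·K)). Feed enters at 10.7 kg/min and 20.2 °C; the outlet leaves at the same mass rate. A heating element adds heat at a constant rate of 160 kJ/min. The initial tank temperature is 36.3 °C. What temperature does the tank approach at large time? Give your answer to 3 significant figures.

M c_p dT/dt = ṁ c_p (T_in − T) + Q̇.
At steady state dT/dt = 0 ⇒ T_ss = T_in + Q̇/(ṁ c_p) = 20.2 + 160/(10.7·2.46) = 26.279 °C.

26.3 °C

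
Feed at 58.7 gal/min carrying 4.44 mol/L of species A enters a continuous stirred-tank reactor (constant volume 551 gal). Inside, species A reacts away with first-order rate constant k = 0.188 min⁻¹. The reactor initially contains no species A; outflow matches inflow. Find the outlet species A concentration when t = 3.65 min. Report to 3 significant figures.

V dC/dt = Q(C_in − C) − k V C.
dC/dt = (Q/V) C_in − (Q/V + k) C; effective rate a = Q/V + k = 0.10653 + 0.188 = 0.29453 min⁻¹.
C_ss = Q C_in/(Q + kV) = 1.6060 mol/L; C(t) = C_ss + (C₀ − C_ss) e^(−a t).
C(3.65) = 1.6060 + (-1.6060)·e^(−0.29453·3.65) = 1.6060 + (-1.6060)·0.34128 = 1.0579 mol/L.

1.06 mol/L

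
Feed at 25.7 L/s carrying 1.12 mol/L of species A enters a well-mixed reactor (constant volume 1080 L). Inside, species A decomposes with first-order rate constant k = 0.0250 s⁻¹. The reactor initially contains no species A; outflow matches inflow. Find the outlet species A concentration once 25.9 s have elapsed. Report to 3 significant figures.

Species balance: V dC/dt = Q C_in − Q C − k V C.
dC/dt = (Q/V) C_in − (Q/V + k) C; effective rate a = Q/V + k = 0.023796 + 0.0250 = 0.048796 s⁻¹.
C_ss = Q C_in/(Q + kV) = 0.54619 mol/L; C(t) = C_ss + (C₀ − C_ss) e^(−a t).
C(25.9) = 0.54619 + (-0.54619)·e^(−0.048796·25.9) = 0.54619 + (-0.54619)·0.28257 = 0.39185 mol/L.

0.392 mol/L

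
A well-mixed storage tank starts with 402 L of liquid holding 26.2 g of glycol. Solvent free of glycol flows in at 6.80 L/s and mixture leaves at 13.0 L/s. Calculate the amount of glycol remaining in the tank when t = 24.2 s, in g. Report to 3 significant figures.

Total volume: dV/dt = Q_in − Q_out = -6.2000 L/s, so V(t) = 402 − 6.2000 t and V(24.2) = 251.96 L.
Species balance (pure solvent in): dm/dt = −Q_out · m/V(t).
dm/m = −Q_out dt/(V₀ − 6.2000 t); integrating gives ln(m/m₀) = −(Q_out/(Q_in−Q_out)) ln(V/V₀).
m = m₀ (V₀/V)^(Q_out/(Q_in−Q_out)) = 26.2 × (402/251.96)^(-2.0968) = 9.8373 g.

9.84 g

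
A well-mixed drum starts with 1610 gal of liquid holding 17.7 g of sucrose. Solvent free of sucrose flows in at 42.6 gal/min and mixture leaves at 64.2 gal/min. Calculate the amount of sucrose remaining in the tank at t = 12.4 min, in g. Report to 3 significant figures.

Total volume: dV/dt = Q_in − Q_out = -21.600 gal/min, so V(t) = 1610 − 21.600 t and V(12.4) = 1342.2 gal.
No sucrose enters, so dm/dt = −Q_out · (m/V).
dm/m = −Q_out dt/(V₀ − 21.600 t); integrating gives ln(m/m₀) = −(Q_out/(Q_in−Q_out)) ln(V/V₀).
m = m₀ (V₀/V)^(Q_out/(Q_in−Q_out)) = 17.7 × (1610/1342.2)^(-2.9722) = 10.306 g.

10.3 g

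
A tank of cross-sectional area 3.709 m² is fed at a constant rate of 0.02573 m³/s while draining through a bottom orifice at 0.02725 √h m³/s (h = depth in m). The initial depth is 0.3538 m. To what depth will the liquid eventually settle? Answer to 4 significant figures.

0.8916 m

A dh/dt = Q_in − 0.02725 √h. Steady state requires inflow = outflow:
Q_in = 0.02725 √h_ss ⇒ √h_ss = 0.02573/0.02725 = 0.944220.
h_ss = 0.944220² = 0.891552 m. (Since h₀ = 0.3538 m < h_ss, the level will rise toward this value.)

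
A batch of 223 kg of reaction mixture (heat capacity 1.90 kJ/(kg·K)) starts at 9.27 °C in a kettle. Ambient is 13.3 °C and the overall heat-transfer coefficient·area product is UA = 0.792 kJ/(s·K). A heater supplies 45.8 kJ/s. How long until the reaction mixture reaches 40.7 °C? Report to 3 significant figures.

380 s

First-law balance (no shaft work): M c_p dT/dt = −UA(T − T_amb) + Q̇.
τ = M c_p/UA = 534.97 s; T_ss = T_amb + Q̇/UA = 13.3 + 45.8/0.792 = 71.128 °C.
T(t) = T_ss + (T₀ − T_ss)e^(−t/τ); set T = 40.7:
t = −τ ln[(T − T_ss)/(T₀ − T_ss)] = −534.97 · ln(0.49190) = 379.55 s.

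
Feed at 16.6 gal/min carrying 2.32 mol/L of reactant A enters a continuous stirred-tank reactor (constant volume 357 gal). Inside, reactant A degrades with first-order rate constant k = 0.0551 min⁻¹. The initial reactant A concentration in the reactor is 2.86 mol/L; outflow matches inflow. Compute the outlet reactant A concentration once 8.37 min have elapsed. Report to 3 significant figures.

1.83 mol/L

Species balance: V dC/dt = Q C_in − Q C − k V C.
dC/dt = (Q/V) C_in − (Q/V + k) C; effective rate a = Q/V + k = 0.046499 + 0.0551 = 0.10160 min⁻¹.
C_ss = Q C_in/(Q + kV) = 1.0618 mol/L; C(t) = C_ss + (C₀ − C_ss) e^(−a t).
C(8.37) = 1.0618 + (1.7982)·e^(−0.10160·8.37) = 1.0618 + (1.7982)·0.42725 = 1.8301 mol/L.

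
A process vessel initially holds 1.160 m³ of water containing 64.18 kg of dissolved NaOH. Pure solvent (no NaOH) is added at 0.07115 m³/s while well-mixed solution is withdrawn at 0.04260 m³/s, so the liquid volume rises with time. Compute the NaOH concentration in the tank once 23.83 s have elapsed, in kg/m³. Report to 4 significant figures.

17.52 kg/m³

Let m(t) be the amount of NaOH. Volume: V(t) = V₀ + (Q_in − Q_out) t = 1.160 + 0.0285500 t; V(23.83) = 1.84035 m³.
No NaOH enters, so dm/dt = −Q_out · (m/V).
dm/m = −Q_out dt/(V₀ + 0.0285500 t); integrating gives ln(m/m₀) = −(Q_out/(Q_in−Q_out)) ln(V/V₀).
m = m₀ (V₀/V)^(Q_out/(Q_in−Q_out)) = 64.18 × (1.160/1.84035)^(1.49212) = 32.2342 kg.
C = m/V = 32.2342/1.84035 = 17.5153 kg/m³.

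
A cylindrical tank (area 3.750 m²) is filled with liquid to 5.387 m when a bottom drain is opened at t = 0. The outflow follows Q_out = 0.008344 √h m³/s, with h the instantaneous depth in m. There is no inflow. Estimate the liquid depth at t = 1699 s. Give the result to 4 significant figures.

A dh/dt = −Q_out = −0.008344 √h.
∫ h^(−1/2) dh = −(0.008344/A) ∫ dt, giving 2√h = 2√h₀ − (0.008344/A) t.
√h = √5.387 − 0.008344·1699/(2·3.750) = 2.32099 − 1.89019 = 0.430797.
h = 0.430797² = 0.185586 m.

0.1856 m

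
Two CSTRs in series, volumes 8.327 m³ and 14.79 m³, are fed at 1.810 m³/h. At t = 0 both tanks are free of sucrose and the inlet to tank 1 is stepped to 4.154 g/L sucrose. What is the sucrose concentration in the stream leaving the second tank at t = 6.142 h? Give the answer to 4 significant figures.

1.079 g/L

Time constants: τᵢ = Vᵢ/Q for each well-mixed tank.
τ₁ = 8.327/1.810 = 4.60055 h; τ₂ = 14.79/1.810 = 8.17127 h.
Solving the cascade with C₁(0)=C₂(0)=0 gives C₂(t) = C_in[1 − (τ₁ e^(−t/τ₁) − τ₂ e^(−t/τ₂))/(τ₁ − τ₂)].
At t = 6.142: e^(−t/τ₁) = 0.263143, e^(−t/τ₂) = 0.471584.
C₂ = 4.154·[1 − (4.60055·0.263143 − 8.17127·0.471584)/(-3.57072)] = 4.154·0.259858 = 1.07945 g/L.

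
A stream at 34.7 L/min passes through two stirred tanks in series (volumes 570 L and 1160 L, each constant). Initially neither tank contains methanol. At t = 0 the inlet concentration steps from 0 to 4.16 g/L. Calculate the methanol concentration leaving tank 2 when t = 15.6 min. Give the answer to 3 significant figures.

Species balance on tank i: dCᵢ/dt = (Cᵢ₋₁ − Cᵢ)/τᵢ with τᵢ = Vᵢ/Q.
τ₁ = 570/34.7 = 16.427 min; τ₂ = 1160/34.7 = 33.429 min.
Tank 1: C₁ = C_in(1 − e^(−t/τ₁)). Tank 2 (τ₁ ≠ τ₂): C₂ = C_in[1 − (τ₁ e^(−t/τ₁) − τ₂ e^(−t/τ₂))/(τ₁ − τ₂)].
At t = 15.6: e^(−t/τ₁) = 0.38686, e^(−t/τ₂) = 0.62710.
C₂ = 4.16·[1 − (16.427·0.38686 − 33.429·0.62710)/(-17.003)] = 4.16·0.14081 = 0.58579 g/L.

0.586 g/L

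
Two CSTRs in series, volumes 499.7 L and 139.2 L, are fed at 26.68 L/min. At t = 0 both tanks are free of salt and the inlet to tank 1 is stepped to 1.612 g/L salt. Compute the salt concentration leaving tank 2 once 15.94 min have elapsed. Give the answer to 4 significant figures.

Time constants: τᵢ = Vᵢ/Q for each well-mixed tank.
τ₁ = 499.7/26.68 = 18.7294 min; τ₂ = 139.2/26.68 = 5.21739 min.
Tank 1: C₁ = C_in(1 − e^(−t/τ₁)). Tank 2 (τ₁ ≠ τ₂): C₂ = C_in[1 − (τ₁ e^(−t/τ₁) − τ₂ e^(−t/τ₂))/(τ₁ − τ₂)].
At t = 15.94: e^(−t/τ₁) = 0.426958, e^(−t/τ₂) = 0.0471149.
C₂ = 1.612·[1 − (18.7294·0.426958 − 5.21739·0.0471149)/(13.5120)] = 1.612·0.426373 = 0.687313 g/L.

0.6873 g/L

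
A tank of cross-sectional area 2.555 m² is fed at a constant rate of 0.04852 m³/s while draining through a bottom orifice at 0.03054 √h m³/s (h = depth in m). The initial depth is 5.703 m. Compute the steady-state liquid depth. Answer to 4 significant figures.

2.524 m

Accumulation of liquid (constant cross-section A): A dh/dt = Q_in − 0.03054 √h. At steady state dh/dt = 0:
Q_in = 0.03054 √h_ss ⇒ √h_ss = 0.04852/0.03054 = 1.58874.
h_ss = 1.58874² = 2.52408 m. (Since h₀ = 5.703 m > h_ss, the level will fall toward this value.)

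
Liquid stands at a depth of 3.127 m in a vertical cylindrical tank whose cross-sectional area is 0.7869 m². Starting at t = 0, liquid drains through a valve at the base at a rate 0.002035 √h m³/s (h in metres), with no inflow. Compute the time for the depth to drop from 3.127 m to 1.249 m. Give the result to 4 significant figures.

A dh/dt = −Q_out = −0.002035 √h.
Separate and integrate: 2(√h − √h₀) = −(0.002035/A) t.
t = 2A(√h₀ − √h)/0.002035 = 2·0.7869·(√3.127 − √1.249)/0.002035
  = 1.57380 × (1.76833 − 1.11759) / 0.002035 = 503.265 s.

503.3 s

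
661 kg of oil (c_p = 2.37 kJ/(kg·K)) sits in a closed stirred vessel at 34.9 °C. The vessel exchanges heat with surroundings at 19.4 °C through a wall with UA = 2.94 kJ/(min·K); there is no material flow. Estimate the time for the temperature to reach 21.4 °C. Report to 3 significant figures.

Energy balance: M c_p dT/dt = −UA(T − T_amb).
τ = M c_p/UA = 532.85 min; T_ss = T_amb = 19.400 °C.
T(t) = T_ss + (T₀ − T_ss)e^(−t/τ); set T = 21.4:
t = −τ ln[(T − T_ss)/(T₀ − T_ss)] = −532.85 · ln(0.12903) = 1091.1 min.

1090 min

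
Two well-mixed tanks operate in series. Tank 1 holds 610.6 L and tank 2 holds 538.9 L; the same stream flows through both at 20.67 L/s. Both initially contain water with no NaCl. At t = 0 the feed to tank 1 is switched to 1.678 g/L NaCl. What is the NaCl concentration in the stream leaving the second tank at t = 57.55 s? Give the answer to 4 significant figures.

Each tank obeys Vᵢ dCᵢ/dt = Q(Cᵢ₋₁ − Cᵢ), so τᵢ = Vᵢ/Q.
τ₁ = 610.6/20.67 = 29.5404 s; τ₂ = 538.9/20.67 = 26.0716 s.
Tank 1: C₁ = C_in(1 − e^(−t/τ₁)). Tank 2 (τ₁ ≠ τ₂): C₂ = C_in[1 − (τ₁ e^(−t/τ₁) − τ₂ e^(−t/τ₂))/(τ₁ − τ₂)].
At t = 57.55: e^(−t/τ₁) = 0.142533, e^(−t/τ₂) = 0.109988.
C₂ = 1.678·[1 − (29.5404·0.142533 − 26.0716·0.109988)/(3.46880)] = 1.678·0.612856 = 1.02837 g/L.

1.028 g/L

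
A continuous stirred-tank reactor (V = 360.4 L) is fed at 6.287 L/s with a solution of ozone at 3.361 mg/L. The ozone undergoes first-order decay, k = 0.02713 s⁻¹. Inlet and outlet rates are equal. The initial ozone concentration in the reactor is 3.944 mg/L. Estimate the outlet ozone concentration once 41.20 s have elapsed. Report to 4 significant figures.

V dC/dt = Q(C_in − C) − k V C.
This is linear with rate a = Q/V + k = 0.0445745 s⁻¹.
C_ss = Q C_in/(Q + kV) = 1.31535 mg/L; C(t) = C_ss + (C₀ − C_ss) e^(−a t).
C(41.20) = 1.31535 + (2.62865)·e^(−0.0445745·41.20) = 1.31535 + (2.62865)·0.159379 = 1.73430 mg/L.

1.734 mg/L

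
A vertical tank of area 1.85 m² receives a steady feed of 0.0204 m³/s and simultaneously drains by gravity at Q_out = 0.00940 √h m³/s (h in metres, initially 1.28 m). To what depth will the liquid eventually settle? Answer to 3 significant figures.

Level balance: A dh/dt = 0.0204 − 0.00940 √h. Setting dh/dt = 0:
Q_in = 0.00940 √h_ss ⇒ √h_ss = 0.0204/0.00940 = 2.1702.
h_ss = 2.1702² = 4.7098 m. (Since h₀ = 1.28 m < h_ss, the level will rise toward this value.)

4.71 m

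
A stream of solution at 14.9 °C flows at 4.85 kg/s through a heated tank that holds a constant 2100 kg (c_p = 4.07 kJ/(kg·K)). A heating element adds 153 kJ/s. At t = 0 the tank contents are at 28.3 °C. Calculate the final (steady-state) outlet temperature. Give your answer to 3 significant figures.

Heat balance on the well-mixed liquid: M c_p dT/dt = ṁ c_p (T_in − T) + 153.
At steady state dT/dt = 0 ⇒ T_ss = T_in + Q̇/(ṁ c_p) = 14.9 + 153/(4.85·4.07) = 22.651 °C.

22.7 °C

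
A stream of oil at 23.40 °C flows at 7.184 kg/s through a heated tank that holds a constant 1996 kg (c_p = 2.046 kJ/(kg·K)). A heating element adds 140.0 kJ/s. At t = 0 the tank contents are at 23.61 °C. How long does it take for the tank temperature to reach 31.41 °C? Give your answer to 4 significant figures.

M c_p dT/dt = ṁ c_p (T_in − T) + Q̇.
τ = M/ṁ = 277.840 s; T_ss = T_in + Q̇/(ṁ c_p) = 32.9248 °C.
T(t) = T_ss + (T₀ − T_ss) e^(−t/τ). Set T = 31.41:
e^(−t/τ) = (31.41 − 32.9248)/(23.61 − 32.9248) = 0.162623
t = −277.840 · ln(0.162623) = 504.645 s.

504.6 s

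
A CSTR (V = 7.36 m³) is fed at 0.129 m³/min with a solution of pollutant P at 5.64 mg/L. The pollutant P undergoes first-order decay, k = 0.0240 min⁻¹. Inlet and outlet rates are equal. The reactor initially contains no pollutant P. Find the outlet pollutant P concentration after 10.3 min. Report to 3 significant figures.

V dC/dt = Q(C_in − C) − k V C.
This is linear with rate a = Q/V + k = 0.041527 min⁻¹.
C_ss = Q C_in/(Q + kV) = 2.3804 mg/L; C(t) = C_ss + (C₀ − C_ss) e^(−a t).
C(10.3) = 2.3804 + (-2.3804)·e^(−0.041527·10.3) = 2.3804 + (-2.3804)·0.65199 = 0.82843 mg/L.

0.828 mg/L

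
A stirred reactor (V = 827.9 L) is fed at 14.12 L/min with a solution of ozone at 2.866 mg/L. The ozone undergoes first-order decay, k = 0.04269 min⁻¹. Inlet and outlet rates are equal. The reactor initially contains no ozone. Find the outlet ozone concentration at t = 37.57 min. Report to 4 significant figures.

0.7314 mg/L

Accumulation = in − out − consumed: V dC/dt = Q C_in − Q C − k V C.
dC/dt = (Q/V) C_in − (Q/V + k) C; effective rate a = Q/V + k = 0.0170552 + 0.04269 = 0.0597452 min⁻¹.
C_ss = Q C_in/(Q + kV) = 0.818144 mg/L; C(t) = C_ss + (C₀ − C_ss) e^(−a t).
C(37.57) = 0.818144 + (-0.818144)·e^(−0.0597452·37.57) = 0.818144 + (-0.818144)·0.105967 = 0.731448 mg/L.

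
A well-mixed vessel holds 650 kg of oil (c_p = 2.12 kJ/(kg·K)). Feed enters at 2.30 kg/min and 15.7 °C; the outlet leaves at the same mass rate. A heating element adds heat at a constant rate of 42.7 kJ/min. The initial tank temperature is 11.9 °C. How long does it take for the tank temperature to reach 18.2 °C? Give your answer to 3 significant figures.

M c_p dT/dt = ṁ c_p (T_in − T) + Q̇.
τ = M/ṁ = 282.61 min; T_ss = T_in + Q̇/(ṁ c_p) = 24.457 °C.
T(t) = T_ss + (T₀ − T_ss) e^(−t/τ). Set T = 18.2:
e^(−t/τ) = (18.2 − 24.457)/(11.9 − 24.457) = 0.49829
t = −282.61 · ln(0.49829) = 196.85 min.

197 min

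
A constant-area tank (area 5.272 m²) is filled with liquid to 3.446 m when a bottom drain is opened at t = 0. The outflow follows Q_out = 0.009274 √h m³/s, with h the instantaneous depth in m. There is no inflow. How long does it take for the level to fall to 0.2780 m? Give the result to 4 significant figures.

With no inflow, A dh/dt = −0.009274 √h.
Separate and integrate: 2(√h − √h₀) = −(0.009274/A) t.
t = 2A(√h₀ − √h)/0.009274 = 2·5.272·(√3.446 − √0.2780)/0.009274
  = 10.5440 × (1.85634 − 0.527257) / 0.009274 = 1511.09 s.

1511 s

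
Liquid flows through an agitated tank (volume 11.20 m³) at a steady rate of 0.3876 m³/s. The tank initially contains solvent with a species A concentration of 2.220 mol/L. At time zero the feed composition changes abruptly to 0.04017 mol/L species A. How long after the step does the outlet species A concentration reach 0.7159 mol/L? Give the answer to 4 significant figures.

33.84 s

Species balance: V dC/dt = Q(C_in − C) ⇒ τ = V/Q = 28.8958 s.
C(t) = C_in + (C₀ − C_in) e^(−t/τ). Set C = 0.7159 and solve for t:
e^(−t/τ) = (C − C_in)/(C₀ − C_in) = (0.7159 − 0.04017)/(2.220 − 0.04017) = 0.309992
t = −τ ln(…) = 28.8958 × 1.17121 = 33.8430 s.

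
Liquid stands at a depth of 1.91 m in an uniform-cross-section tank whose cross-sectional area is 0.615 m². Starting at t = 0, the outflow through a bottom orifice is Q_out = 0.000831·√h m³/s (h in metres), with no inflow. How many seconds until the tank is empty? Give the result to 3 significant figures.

2050 s

With no inflow, A dh/dt = −0.000831 √h.
This is separable: 2 d(√h)/dt = −0.000831/A, so √h = √h₀ − (0.000831/(2A)) t.
Set h = 0: 2√h₀ = (0.000831/A) t_empty ⇒ t_empty = 2A√h₀/0.000831.
t_empty = 2·0.615·√1.91/0.000831 = 1.2300·1.3820/0.000831 = 2045.6 s.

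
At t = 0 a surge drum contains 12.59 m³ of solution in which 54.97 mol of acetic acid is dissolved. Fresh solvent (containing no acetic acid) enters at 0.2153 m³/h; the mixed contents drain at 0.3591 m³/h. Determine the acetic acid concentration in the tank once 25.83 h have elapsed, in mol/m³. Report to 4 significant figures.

Total volume: dV/dt = Q_in − Q_out = -0.143800 m³/h, so V(t) = 12.59 − 0.143800 t and V(25.83) = 8.87565 m³.
Species balance (pure solvent in): dm/dt = −Q_out · m/V(t).
dm/m = −Q_out dt/(V₀ − 0.143800 t); integrating gives ln(m/m₀) = −(Q_out/(Q_in−Q_out)) ln(V/V₀).
m = m₀ (V₀/V)^(Q_out/(Q_in−Q_out)) = 54.97 × (12.59/8.87565)^(-2.49722) = 22.9606 mol.
C = m/V = 22.9606/8.87565 = 2.58692 mol/m³.

2.587 mol/m³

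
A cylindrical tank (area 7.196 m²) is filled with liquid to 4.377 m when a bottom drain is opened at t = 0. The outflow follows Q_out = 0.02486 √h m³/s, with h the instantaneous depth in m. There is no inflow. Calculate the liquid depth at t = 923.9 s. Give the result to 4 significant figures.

0.2462 m

A dh/dt = −Q_out = −0.02486 √h.
This is separable: 2 d(√h)/dt = −0.02486/A, so √h = √h₀ − (0.02486/(2A)) t.
√h = √4.377 − 0.02486·923.9/(2·7.196) = 2.09213 − 1.59590 = 0.496231.
h = 0.496231² = 0.246245 m.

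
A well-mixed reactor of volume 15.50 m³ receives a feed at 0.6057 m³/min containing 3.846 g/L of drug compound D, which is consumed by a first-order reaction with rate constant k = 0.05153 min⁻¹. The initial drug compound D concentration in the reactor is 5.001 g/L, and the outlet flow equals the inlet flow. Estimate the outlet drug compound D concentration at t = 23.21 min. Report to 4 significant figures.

Species balance: V dC/dt = Q C_in − Q C − k V C.
This is linear with rate a = Q/V + k = 0.0906074 min⁻¹.
C_ss = Q C_in/(Q + kV) = 1.65871 g/L; C(t) = C_ss + (C₀ − C_ss) e^(−a t).
C(23.21) = 1.65871 + (3.34229)·e^(−0.0906074·23.21) = 1.65871 + (3.34229)·0.122090 = 2.06677 g/L.

2.067 g/L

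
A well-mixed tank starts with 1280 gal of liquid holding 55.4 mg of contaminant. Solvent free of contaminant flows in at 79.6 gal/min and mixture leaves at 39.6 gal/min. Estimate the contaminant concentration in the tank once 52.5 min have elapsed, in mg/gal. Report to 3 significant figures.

Total volume: dV/dt = Q_in − Q_out = 40.000 gal/min, so V(t) = 1280 + 40.000 t and V(52.5) = 3380.0 gal.
Species balance (pure solvent in): dm/dt = −Q_out · m/V(t).
Separate: dm/m = −Q_out dt/V(t) ⇒ ln(m/m₀) = −(Q_out/(Q_in−Q_out)) ln(V/V₀).
m = m₀ (V₀/V)^(Q_out/(Q_in−Q_out)) = 55.4 × (1280/3380.0)^(0.99000) = 21.185 mg.
C = m/V = 21.185/3380.0 = 0.0062676 mg/gal.

0.00627 mg/gal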